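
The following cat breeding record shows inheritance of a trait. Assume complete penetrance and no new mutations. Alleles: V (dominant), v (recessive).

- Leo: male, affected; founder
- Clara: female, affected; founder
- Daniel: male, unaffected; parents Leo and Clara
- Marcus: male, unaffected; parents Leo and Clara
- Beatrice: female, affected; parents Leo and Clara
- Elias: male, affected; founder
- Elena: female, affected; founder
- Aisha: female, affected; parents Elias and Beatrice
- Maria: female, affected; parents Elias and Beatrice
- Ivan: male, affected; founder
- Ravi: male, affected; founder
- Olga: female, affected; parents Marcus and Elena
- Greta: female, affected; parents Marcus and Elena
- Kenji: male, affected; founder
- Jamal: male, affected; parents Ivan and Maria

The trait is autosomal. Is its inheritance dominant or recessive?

dominant

Leo and Clara are both affected yet have an unaffected child Daniel. Under a recessive model two affected parents are homozygous and every child would be affected, so the trait cannot be recessive.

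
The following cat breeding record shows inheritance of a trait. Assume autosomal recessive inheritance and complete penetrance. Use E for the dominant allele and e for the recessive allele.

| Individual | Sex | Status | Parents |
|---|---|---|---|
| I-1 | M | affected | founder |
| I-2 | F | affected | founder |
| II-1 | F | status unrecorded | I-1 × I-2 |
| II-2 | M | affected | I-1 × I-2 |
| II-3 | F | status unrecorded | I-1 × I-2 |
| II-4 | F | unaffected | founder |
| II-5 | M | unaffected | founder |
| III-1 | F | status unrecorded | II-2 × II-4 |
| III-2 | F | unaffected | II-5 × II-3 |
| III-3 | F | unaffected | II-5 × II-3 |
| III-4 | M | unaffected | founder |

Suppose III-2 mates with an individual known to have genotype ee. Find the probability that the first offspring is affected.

III-2 is unaffected so carries E and received e from II-3 (ee), so III-2 is Ee.
The cross gives 1/2 Ee : 1/2 ee, so P(offspring is affected) = 1/2.

1/2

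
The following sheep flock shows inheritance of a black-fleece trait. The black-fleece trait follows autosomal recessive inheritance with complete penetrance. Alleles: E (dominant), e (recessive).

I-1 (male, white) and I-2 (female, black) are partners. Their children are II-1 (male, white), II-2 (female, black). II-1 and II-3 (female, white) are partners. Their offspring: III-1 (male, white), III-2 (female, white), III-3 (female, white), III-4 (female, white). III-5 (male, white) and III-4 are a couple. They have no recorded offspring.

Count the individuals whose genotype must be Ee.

2

Obligate heterozygotes: I-1 is white so carries E and passed e to II-2 (ee), so I-1 is Ee; II-1 is white so carries E and received e from I-2 (ee), so II-1 is Ee.
Every other individual is either homozygous by phenotype or has at least one consistent homozygous assignment, so the count is 2.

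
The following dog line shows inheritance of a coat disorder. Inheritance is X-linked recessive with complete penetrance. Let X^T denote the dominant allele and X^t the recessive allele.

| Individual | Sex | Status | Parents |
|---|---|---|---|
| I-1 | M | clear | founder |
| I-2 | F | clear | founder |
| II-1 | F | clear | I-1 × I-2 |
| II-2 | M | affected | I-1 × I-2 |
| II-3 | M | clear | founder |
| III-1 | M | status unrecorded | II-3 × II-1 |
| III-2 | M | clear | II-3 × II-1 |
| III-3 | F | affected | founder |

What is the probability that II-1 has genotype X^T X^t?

I-1 is clear, so I-1 is X^T Y.
I-2 is clear so carries T and passed t to II-2 (X^t Y), so I-2 is X^T X^t.
Their cross gives offspring ratios 1/2 X^T X^T : 1/2 X^T X^t. Conditioning on II-1 being clear, P(X^T X^t) = 1/2 / 1 = 1/2 before taking II-1's own offspring into account.
II-3 is clear, so II-3 is X^T Y.
Now use II-1's offspring. Probability of each recorded status — clear son III-2: 1/2 if II-1 is X^T X^t, 1 if X^T X^T. (III-1: equally likely either way, so uninformative.)
Bayes: P(X^T X^t) = 1/2·1/2 / (1/2·1/2 + 1/2·1) = 1/3.

1/3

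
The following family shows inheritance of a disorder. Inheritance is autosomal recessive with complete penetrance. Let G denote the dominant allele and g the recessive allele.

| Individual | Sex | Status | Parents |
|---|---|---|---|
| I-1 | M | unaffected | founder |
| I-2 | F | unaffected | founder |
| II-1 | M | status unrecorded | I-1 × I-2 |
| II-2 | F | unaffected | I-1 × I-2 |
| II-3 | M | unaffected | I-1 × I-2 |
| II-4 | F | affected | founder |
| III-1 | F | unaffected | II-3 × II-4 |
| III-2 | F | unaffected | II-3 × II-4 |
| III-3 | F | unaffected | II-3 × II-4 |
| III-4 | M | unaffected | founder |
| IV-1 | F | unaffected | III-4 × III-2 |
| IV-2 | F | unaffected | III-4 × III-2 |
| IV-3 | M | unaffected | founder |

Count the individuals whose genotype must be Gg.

3

Obligate heterozygotes: III-1 is unaffected so carries G and received g from II-4 (gg), so III-1 is Gg; III-2 is unaffected so carries G and received g from II-4 (gg), so III-2 is Gg; III-3 is unaffected so carries G and received g from II-4 (gg), so III-3 is Gg.
Every other individual is either homozygous by phenotype or has at least one consistent homozygous assignment, so the count is 3.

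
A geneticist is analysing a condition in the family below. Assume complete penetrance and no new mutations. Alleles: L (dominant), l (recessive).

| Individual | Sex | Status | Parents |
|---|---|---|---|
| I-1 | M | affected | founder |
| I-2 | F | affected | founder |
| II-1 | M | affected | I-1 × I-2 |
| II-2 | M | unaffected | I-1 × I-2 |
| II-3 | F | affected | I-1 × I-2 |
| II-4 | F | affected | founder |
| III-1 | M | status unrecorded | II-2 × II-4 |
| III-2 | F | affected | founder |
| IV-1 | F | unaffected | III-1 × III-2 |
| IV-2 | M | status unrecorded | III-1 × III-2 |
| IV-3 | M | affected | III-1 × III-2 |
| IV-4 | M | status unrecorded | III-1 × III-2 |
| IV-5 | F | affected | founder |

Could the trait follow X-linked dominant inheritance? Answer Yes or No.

A consistent assignment under X-linked dominant exists: I-1 X^L Y, I-2 X^L X^l, II-1 X^L Y, II-2 X^l Y, II-3 X^L X^L, II-4 X^L X^l, III-1 X^l Y, III-2 X^L X^l, IV-1 X^l X^l, IV-2 X^L Y, IV-3 X^L Y, IV-4 X^L Y, IV-5 X^L X^L.
In this assignment every recorded phenotype matches its genotype and every non-founder's genotype is obtainable from its parents' genotypes, so the pedigree is consistent.

Yes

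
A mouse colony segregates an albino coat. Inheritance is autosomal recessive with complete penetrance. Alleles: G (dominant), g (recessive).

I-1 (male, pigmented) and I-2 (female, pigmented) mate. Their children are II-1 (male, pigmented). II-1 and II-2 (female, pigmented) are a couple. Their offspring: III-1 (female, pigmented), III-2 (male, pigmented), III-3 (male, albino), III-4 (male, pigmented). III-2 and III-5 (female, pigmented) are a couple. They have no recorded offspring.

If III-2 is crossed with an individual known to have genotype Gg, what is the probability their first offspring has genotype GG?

1/3

II-1 is pigmented so carries G and passed g to III-3 (gg), so II-1 is Gg.
II-2 is pigmented so carries G and passed g to III-3 (gg), so II-2 is Gg.
III-2 is a pigmented offspring of II-1 (Gg) × II-2 (Gg), whose cross gives 1/4 GG : 1/2 Gg : 1/4 gg; conditioning on being pigmented, III-2 is GG with probability 1/3, Gg with probability 2/3.
Summing over parental genotype combinations, P(offspring has genotype GG) = 1/3·1/2 + 2/3·1/4 = 1/3.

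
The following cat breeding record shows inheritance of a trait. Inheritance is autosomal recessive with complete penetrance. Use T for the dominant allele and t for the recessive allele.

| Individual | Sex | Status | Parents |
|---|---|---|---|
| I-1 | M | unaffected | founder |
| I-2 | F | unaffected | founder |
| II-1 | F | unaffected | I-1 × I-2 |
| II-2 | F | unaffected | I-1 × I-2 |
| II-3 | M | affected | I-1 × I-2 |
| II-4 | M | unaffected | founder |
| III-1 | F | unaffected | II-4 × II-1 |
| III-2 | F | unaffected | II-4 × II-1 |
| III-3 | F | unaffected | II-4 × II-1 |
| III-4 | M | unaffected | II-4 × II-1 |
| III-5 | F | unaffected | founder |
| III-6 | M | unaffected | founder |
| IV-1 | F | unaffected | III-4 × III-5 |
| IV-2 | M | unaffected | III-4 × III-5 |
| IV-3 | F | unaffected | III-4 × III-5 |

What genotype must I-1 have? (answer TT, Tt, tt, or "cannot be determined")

Tt

From phenotype alone, I-1 is TT or Tt.
I-1 is unaffected so carries T and passed t to II-3 (tt), so I-1 is Tt.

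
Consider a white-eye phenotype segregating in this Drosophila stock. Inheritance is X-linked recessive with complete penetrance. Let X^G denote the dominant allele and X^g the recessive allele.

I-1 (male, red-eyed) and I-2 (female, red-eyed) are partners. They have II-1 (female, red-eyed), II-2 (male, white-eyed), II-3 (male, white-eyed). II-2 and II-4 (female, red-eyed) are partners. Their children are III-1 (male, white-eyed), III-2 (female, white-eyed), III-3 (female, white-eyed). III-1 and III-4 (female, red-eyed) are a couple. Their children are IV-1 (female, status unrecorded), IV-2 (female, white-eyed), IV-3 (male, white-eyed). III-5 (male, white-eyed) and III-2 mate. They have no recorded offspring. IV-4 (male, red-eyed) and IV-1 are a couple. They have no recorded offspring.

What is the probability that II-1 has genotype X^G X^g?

1/2

I-1 is red-eyed, so I-1 is X^G Y.
I-2 is red-eyed so carries G and passed g to II-2 (X^g Y), so I-2 is X^G X^g.
Their cross gives offspring ratios 1/2 X^G X^G : 1/2 X^G X^g. Conditioning on II-1 being red-eyed, P(X^G X^g) = 1/2 / 1 = 1/2.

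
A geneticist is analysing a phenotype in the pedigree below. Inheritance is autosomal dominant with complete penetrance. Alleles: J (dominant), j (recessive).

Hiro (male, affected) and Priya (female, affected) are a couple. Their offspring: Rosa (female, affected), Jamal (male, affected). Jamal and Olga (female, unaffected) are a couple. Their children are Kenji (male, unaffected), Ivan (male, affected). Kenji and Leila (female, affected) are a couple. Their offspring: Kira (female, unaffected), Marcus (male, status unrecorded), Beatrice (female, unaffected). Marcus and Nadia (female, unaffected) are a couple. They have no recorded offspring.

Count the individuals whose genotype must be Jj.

Obligate heterozygotes: Jamal is affected so carries J and passed j to Kenji (jj), so Jamal is Jj; Ivan is affected so carries J and received j from Olga (jj), so Ivan is Jj; Leila is affected so carries J and passed j to Kira (jj), so Leila is Jj.
Every other individual is either homozygous by phenotype or has at least one consistent homozygous assignment, so the count is 3.

3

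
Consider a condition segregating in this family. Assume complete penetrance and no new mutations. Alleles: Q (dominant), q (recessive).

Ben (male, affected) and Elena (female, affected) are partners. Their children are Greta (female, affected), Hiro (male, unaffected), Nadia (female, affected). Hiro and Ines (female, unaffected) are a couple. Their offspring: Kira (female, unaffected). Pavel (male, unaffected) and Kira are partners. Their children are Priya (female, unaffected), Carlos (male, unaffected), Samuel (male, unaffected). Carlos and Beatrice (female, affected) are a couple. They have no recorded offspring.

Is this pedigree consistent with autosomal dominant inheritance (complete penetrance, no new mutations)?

A consistent assignment under autosomal dominant exists: Ben Qq, Elena Qq, Greta QQ, Hiro qq, Nadia QQ, Ines qq, Kira qq, Pavel qq, Priya qq, Carlos qq, Samuel qq, Beatrice QQ.
In this assignment every recorded phenotype matches its genotype and every non-founder's genotype is obtainable from its parents' genotypes, so the pedigree is consistent.

Yes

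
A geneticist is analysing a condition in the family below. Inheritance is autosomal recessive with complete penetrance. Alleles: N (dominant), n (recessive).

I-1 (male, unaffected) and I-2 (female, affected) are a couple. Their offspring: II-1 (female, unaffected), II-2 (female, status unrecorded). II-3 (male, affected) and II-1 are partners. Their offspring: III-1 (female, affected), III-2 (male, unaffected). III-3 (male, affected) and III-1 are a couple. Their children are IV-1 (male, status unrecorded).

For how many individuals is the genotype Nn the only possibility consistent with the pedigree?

2

Obligate heterozygotes: II-1 is unaffected so carries N and received n from I-2 (nn), so II-1 is Nn; III-2 is unaffected so carries N and received n from II-3 (nn), so III-2 is Nn.
Every other individual is either homozygous by phenotype or has at least one consistent homozygous assignment, so the count is 2.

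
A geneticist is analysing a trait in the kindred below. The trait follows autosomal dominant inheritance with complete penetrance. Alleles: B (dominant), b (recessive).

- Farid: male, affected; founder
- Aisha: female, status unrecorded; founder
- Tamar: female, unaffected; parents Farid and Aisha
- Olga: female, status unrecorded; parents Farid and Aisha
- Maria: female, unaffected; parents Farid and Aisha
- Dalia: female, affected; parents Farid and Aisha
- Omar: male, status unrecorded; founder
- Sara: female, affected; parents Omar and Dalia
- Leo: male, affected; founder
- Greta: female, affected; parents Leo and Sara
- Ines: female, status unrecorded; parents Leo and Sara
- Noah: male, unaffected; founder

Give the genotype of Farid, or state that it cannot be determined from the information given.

From phenotype alone, Farid is BB or Bb.
Farid is affected so carries B and passed b to Tamar (bb), so Farid is Bb.

Bb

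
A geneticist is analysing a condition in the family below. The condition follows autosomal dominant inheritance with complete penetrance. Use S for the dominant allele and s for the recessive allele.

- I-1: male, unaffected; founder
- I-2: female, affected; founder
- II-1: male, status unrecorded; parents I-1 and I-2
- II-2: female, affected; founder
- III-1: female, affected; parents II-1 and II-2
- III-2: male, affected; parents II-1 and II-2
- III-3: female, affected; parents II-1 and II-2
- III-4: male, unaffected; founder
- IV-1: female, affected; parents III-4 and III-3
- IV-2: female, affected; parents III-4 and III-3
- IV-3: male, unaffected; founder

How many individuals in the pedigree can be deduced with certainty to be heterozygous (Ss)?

2

Obligate heterozygotes: IV-1 is affected so carries S and received s from III-4 (ss), so IV-1 is Ss; IV-2 is affected so carries S and received s from III-4 (ss), so IV-2 is Ss.
Every other individual is either homozygous by phenotype or has at least one consistent homozygous assignment, so the count is 2.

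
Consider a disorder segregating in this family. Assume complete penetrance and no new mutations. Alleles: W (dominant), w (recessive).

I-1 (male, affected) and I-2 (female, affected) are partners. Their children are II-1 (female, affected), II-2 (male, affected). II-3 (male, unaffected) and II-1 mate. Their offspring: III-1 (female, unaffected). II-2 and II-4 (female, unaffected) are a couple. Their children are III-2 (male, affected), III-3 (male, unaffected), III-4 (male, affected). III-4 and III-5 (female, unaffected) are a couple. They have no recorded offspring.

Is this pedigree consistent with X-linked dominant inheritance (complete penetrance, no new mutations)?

Under X-linked dominant, III-2 (affected, male) cannot arise from II-2 (affected) × II-4 (unaffected).

No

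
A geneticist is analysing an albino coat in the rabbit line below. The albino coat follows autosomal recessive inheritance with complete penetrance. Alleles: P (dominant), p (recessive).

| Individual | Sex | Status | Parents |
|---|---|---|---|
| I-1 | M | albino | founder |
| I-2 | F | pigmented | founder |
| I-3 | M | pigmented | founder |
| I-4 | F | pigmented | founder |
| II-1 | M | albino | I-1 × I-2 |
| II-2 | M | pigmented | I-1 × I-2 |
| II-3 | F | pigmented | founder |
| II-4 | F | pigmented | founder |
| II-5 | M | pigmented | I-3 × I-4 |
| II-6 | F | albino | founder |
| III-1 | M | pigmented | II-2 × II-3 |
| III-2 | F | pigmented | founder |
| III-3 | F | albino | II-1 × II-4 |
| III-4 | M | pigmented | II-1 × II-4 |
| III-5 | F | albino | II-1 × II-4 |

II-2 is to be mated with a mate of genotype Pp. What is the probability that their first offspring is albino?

1/4

II-2 is pigmented so carries P and received p from I-1 (pp), so II-2 is Pp.
The cross gives 1/4 PP : 1/2 Pp : 1/4 pp, so P(offspring is albino) = 1/4.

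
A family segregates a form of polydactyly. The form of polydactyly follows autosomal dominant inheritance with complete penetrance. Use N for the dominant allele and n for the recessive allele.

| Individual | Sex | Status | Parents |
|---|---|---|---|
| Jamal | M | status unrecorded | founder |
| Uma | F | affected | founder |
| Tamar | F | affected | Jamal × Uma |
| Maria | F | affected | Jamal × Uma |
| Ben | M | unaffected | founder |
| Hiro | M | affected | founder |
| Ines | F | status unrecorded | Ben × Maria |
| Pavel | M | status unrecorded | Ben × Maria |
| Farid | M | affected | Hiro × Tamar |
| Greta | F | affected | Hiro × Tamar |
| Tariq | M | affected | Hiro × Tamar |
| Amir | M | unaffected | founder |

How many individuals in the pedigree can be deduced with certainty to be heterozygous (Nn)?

No individual's genotype is forced to Nn by the pedigree, so the count is 0.

0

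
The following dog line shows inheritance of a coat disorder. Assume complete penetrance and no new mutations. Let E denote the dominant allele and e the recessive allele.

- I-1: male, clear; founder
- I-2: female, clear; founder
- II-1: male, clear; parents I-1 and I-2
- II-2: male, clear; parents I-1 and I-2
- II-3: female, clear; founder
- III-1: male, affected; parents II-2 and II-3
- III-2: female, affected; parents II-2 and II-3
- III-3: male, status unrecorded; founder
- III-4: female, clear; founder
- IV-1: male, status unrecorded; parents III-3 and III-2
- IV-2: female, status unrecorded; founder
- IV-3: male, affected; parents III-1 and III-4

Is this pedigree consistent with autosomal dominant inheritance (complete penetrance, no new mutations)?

No

Under autosomal dominant, III-1 (affected, male) cannot arise from II-2 (clear) × II-3 (clear).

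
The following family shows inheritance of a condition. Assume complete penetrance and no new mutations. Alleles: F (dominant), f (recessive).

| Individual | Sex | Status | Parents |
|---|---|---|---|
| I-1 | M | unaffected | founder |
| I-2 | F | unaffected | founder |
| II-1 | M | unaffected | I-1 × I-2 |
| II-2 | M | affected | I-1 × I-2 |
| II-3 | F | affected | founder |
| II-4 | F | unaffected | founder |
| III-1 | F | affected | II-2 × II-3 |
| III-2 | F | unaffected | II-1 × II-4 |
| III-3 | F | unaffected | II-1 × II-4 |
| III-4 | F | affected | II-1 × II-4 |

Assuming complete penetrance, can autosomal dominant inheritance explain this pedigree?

No

Under autosomal dominant, II-2 (affected, male) cannot arise from I-1 (unaffected) × I-2 (unaffected).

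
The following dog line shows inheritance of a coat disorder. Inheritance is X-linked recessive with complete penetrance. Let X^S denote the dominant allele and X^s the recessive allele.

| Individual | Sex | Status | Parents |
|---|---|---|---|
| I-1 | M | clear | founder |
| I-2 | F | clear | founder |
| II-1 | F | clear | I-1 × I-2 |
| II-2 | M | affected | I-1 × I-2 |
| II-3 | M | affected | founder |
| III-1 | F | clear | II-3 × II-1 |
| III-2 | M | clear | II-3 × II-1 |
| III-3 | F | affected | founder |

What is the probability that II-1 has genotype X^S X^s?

1/5

I-1 is clear, so I-1 is X^S Y.
I-2 is clear so carries S and passed s to II-2 (X^s Y), so I-2 is X^S X^s.
Their cross gives offspring ratios 1/2 X^S X^S : 1/2 X^S X^s. Conditioning on II-1 being clear, P(X^S X^s) = 1/2 / 1 = 1/2 before taking II-1's own offspring into account.
II-3 is affected, so II-3 is X^s Y.
Now use II-1's offspring. Probability of each recorded status — clear daughter III-1: 1/2 if II-1 is X^S X^s, 1 if X^S X^S; clear son III-2: 1/2 if II-1 is X^S X^s, 1 if X^S X^S.
Bayes: P(X^S X^s) = 1/2·1/4 / (1/2·1/4 + 1/2·1) = 1/5.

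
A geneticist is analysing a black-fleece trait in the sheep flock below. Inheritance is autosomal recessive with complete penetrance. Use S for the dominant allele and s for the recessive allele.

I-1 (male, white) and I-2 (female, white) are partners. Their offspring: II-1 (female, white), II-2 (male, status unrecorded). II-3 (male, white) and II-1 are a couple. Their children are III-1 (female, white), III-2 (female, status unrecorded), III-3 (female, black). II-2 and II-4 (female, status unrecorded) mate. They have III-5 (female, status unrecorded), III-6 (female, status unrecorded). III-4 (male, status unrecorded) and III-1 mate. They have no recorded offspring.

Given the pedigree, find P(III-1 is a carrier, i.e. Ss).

2/3

II-3 is white so carries S and passed s to III-3 (ss), so II-3 is Ss.
II-1 is white so carries S and passed s to III-3 (ss), so II-1 is Ss.
Their cross gives offspring ratios 1/4 SS : 1/2 Ss : 1/4 ss. Conditioning on III-1 being white, P(Ss) = 1/2 / 3/4 = 2/3.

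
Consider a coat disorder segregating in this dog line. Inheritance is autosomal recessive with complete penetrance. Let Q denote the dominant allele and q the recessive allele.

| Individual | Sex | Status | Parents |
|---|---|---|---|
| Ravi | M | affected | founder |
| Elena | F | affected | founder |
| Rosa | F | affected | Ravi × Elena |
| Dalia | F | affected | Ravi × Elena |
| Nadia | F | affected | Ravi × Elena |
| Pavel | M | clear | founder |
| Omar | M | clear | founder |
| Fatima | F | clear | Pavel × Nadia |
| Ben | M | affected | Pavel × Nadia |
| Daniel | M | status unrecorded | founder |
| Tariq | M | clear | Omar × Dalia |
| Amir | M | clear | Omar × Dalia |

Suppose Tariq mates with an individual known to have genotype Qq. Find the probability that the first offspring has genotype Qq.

1/2

Tariq is clear so carries Q and received q from Dalia (qq), so Tariq is Qq.
The cross gives 1/4 QQ : 1/2 Qq : 1/4 qq, so P(offspring has genotype Qq) = 1/2.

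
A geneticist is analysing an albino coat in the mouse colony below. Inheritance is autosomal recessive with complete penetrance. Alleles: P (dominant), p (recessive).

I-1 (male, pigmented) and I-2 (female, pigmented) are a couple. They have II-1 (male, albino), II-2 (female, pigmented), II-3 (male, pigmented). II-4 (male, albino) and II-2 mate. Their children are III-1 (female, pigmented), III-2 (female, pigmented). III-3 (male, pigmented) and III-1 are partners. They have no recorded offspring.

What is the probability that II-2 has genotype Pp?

I-1 is pigmented so carries P and passed p to II-1 (pp), so I-1 is Pp.
I-2 is pigmented so carries P and passed p to II-1 (pp), so I-2 is Pp.
Their cross gives offspring ratios 1/4 PP : 1/2 Pp : 1/4 pp. Conditioning on II-2 being pigmented, P(Pp) = 1/2 / 3/4 = 2/3 before taking II-2's own offspring into account.
II-4 is albino, so II-4 is pp.
Now use II-2's offspring. Probability of each recorded status — pigmented daughter III-1: 1/2 if II-2 is Pp, 1 if PP; pigmented daughter III-2: 1/2 if II-2 is Pp, 1 if PP.
Bayes: P(Pp) = 2/3·1/4 / (2/3·1/4 + 1/3·1) = 1/3.

1/3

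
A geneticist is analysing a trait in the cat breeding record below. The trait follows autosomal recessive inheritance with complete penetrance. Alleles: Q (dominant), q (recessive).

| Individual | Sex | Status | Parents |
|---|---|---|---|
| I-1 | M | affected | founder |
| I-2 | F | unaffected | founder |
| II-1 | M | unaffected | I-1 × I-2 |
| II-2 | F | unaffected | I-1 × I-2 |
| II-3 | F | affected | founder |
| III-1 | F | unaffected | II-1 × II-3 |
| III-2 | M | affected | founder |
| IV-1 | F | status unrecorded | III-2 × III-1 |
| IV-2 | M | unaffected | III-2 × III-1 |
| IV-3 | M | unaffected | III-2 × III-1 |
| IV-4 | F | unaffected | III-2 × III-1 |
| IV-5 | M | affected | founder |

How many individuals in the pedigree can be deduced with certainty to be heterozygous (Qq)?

6

Obligate heterozygotes: II-1 is unaffected so carries Q and received q from I-1 (qq), so II-1 is Qq; II-2 is unaffected so carries Q and received q from I-1 (qq), so II-2 is Qq; III-1 is unaffected so carries Q and received q from II-3 (qq), so III-1 is Qq; IV-2 is unaffected so carries Q and received q from III-2 (qq), so IV-2 is Qq; IV-3 is unaffected so carries Q and received q from III-2 (qq), so IV-3 is Qq; IV-4 is unaffected so carries Q and received q from III-2 (qq), so IV-4 is Qq.
Every other individual is either homozygous by phenotype or has at least one consistent homozygous assignment, so the count is 6.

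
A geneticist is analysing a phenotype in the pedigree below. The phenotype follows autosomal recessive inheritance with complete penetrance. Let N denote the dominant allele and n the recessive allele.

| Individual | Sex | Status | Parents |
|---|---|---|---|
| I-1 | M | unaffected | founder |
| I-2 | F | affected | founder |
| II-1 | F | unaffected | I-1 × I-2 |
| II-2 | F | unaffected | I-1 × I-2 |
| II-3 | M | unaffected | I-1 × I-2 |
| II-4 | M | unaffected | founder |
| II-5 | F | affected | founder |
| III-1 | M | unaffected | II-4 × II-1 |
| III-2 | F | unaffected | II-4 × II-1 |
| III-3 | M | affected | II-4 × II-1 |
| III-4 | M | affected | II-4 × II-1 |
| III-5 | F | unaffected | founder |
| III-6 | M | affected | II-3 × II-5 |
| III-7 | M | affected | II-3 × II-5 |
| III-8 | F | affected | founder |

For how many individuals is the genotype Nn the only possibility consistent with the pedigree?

Obligate heterozygotes: II-1 is unaffected so carries N and received n from I-2 (nn), so II-1 is Nn; II-2 is unaffected so carries N and received n from I-2 (nn), so II-2 is Nn; II-3 is unaffected so carries N and received n from I-2 (nn), so II-3 is Nn; II-4 is unaffected so carries N and passed n to III-3 (nn), so II-4 is Nn.
Every other individual is either homozygous by phenotype or has at least one consistent homozygous assignment, so the count is 4.

4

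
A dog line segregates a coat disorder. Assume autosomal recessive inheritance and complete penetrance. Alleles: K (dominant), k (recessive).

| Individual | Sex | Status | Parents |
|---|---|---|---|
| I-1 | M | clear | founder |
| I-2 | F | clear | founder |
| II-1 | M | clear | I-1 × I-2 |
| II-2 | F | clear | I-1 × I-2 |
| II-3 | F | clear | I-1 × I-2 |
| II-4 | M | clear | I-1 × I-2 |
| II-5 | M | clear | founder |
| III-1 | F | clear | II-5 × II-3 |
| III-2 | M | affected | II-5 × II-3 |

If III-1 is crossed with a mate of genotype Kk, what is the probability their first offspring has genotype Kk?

1/2

II-5 is clear so carries K and passed k to III-2 (kk), so II-5 is Kk.
II-3 is clear so carries K and passed k to III-2 (kk), so II-3 is Kk.
III-1 is a clear offspring of II-5 (Kk) × II-3 (Kk), whose cross gives 1/4 KK : 1/2 Kk : 1/4 kk; conditioning on being clear, III-1 is KK with probability 1/3, Kk with probability 2/3.
Summing over parental genotype combinations, P(offspring has genotype Kk) = 1/3·1/2 + 2/3·1/2 = 1/2.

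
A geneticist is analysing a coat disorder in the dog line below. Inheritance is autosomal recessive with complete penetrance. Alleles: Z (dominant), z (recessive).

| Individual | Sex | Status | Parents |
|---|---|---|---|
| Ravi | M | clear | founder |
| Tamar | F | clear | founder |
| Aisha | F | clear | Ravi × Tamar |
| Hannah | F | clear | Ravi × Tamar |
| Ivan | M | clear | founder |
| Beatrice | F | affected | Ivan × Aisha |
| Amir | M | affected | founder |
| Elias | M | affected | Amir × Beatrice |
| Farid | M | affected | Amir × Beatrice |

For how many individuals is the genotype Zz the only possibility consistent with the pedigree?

Obligate heterozygotes: Aisha is clear so carries Z and passed z to Beatrice (zz), so Aisha is Zz; Ivan is clear so carries Z and passed z to Beatrice (zz), so Ivan is Zz.
Every other individual is either homozygous by phenotype or has at least one consistent homozygous assignment, so the count is 2.

2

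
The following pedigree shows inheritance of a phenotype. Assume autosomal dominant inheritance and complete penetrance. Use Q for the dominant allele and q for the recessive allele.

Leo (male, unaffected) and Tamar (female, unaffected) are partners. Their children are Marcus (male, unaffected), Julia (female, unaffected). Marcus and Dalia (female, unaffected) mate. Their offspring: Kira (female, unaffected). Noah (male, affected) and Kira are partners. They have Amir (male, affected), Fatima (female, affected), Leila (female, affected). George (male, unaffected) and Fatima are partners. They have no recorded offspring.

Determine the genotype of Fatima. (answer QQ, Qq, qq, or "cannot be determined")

From phenotype alone, Fatima is QQ or Qq.
Fatima is affected so carries Q and received q from Kira (qq), so Fatima is Qq.

Qq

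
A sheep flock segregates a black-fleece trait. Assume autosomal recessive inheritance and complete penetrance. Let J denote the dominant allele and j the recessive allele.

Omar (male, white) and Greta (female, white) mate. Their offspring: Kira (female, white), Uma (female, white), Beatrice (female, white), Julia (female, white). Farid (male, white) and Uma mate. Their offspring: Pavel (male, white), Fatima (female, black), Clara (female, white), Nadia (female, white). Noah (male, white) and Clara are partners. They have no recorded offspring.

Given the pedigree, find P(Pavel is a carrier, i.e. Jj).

2/3

Farid is white so carries J and passed j to Fatima (jj), so Farid is Jj.
Uma is white so carries J and passed j to Fatima (jj), so Uma is Jj.
Their cross gives offspring ratios 1/4 JJ : 1/2 Jj : 1/4 jj. Conditioning on Pavel being white, P(Jj) = 1/2 / 3/4 = 2/3.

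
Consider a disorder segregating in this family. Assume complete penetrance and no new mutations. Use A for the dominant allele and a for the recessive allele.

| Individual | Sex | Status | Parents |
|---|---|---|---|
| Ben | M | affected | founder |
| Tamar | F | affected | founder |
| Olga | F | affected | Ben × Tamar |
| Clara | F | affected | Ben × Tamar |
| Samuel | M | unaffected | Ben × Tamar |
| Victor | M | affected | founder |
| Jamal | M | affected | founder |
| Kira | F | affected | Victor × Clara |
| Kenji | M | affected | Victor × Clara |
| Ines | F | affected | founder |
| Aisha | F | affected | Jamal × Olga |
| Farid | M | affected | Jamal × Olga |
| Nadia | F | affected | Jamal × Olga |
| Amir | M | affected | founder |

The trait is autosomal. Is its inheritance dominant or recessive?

dominant

Ben and Tamar are both affected yet have an unaffected child Samuel. Under a recessive model two affected parents are homozygous and every child would be affected, so the trait cannot be recessive.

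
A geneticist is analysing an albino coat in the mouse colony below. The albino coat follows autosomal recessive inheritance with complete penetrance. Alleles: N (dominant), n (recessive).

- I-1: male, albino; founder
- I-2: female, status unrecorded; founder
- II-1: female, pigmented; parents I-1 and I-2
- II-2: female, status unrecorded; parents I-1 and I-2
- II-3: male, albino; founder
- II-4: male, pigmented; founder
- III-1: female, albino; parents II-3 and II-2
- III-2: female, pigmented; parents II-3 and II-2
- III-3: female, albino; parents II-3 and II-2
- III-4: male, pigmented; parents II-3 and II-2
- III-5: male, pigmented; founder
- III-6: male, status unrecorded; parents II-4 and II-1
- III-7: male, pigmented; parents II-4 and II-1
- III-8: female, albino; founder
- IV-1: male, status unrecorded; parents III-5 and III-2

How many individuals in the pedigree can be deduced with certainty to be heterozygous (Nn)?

Obligate heterozygotes: II-1 is pigmented so carries N and received n from I-1 (nn), so II-1 is Nn; II-2 passed N to III-2 (Nn, whose n came from II-3) and received n from I-1 (nn), so II-2 is Nn; III-2 is pigmented so carries N and received n from II-3 (nn), so III-2 is Nn; III-4 is pigmented so carries N and received n from II-3 (nn), so III-4 is Nn.
Every other individual is either homozygous by phenotype or has at least one consistent homozygous assignment, so the count is 4.

4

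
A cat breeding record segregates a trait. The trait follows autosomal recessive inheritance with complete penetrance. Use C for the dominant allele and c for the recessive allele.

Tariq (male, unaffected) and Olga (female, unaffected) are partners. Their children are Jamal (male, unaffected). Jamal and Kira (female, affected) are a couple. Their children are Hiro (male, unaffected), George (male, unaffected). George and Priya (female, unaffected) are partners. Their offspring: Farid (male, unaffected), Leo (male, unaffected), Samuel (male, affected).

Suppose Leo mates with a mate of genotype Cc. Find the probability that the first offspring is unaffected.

George is unaffected so carries C and received c from Kira (cc), so George is Cc.
Priya is unaffected so carries C and passed c to Samuel (cc), so Priya is Cc.
Leo is an unaffected offspring of George (Cc) × Priya (Cc), whose cross gives 1/4 CC : 1/2 Cc : 1/4 cc; conditioning on being unaffected, Leo is CC with probability 1/3, Cc with probability 2/3.
Summing over parental genotype combinations, P(offspring is unaffected) = 1/3·1 + 2/3·3/4 = 5/6.

5/6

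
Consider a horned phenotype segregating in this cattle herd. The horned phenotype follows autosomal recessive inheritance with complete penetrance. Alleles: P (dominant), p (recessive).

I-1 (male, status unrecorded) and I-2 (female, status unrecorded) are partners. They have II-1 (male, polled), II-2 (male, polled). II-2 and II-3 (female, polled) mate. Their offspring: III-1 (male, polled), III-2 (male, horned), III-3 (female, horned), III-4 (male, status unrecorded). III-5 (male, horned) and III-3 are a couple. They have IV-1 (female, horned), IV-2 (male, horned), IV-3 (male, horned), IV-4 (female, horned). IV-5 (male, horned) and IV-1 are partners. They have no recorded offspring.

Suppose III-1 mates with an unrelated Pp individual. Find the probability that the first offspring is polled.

5/6

II-2 is polled so carries P and passed p to III-2 (pp), so II-2 is Pp.
II-3 is polled so carries P and passed p to III-2 (pp), so II-3 is Pp.
III-1 is a polled offspring of II-2 (Pp) × II-3 (Pp), whose cross gives 1/4 PP : 1/2 Pp : 1/4 pp; conditioning on being polled, III-1 is PP with probability 1/3, Pp with probability 2/3.
Summing over parental genotype combinations, P(offspring is polled) = 1/3·1 + 2/3·3/4 = 5/6.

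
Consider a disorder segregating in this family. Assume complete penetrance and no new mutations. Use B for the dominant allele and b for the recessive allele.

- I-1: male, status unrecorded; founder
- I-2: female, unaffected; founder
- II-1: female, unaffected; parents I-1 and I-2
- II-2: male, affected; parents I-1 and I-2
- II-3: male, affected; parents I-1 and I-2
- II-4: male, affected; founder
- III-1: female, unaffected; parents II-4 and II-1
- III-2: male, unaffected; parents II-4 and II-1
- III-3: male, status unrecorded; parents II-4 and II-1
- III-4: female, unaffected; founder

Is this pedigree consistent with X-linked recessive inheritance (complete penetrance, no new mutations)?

A consistent assignment under X-linked recessive exists: I-1 X^B Y, I-2 X^B X^b, II-1 X^B X^B, II-2 X^b Y, II-3 X^b Y, II-4 X^b Y, III-1 X^B X^b, III-2 X^B Y, III-3 X^B Y, III-4 X^B X^B.
In this assignment every recorded phenotype matches its genotype and every non-founder's genotype is obtainable from its parents' genotypes, so the pedigree is consistent.

Yes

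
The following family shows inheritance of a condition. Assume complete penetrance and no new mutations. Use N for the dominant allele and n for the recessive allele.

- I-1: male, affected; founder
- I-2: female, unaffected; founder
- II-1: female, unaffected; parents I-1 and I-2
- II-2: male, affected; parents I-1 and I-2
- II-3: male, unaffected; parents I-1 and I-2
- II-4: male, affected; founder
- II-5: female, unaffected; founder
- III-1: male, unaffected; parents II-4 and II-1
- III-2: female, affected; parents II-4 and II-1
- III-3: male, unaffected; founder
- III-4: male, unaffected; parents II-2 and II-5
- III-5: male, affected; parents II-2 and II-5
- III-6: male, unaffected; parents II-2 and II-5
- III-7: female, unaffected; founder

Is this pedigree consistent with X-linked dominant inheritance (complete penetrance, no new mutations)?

Under X-linked dominant, II-1 (unaffected, female) cannot arise from I-1 (affected) × I-2 (unaffected).

No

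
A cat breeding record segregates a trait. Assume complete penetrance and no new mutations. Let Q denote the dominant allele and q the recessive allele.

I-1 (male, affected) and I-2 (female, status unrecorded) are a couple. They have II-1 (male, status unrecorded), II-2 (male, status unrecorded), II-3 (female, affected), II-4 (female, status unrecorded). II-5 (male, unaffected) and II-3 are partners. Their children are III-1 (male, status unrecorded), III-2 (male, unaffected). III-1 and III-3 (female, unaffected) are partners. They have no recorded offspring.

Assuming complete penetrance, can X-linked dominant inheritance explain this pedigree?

A consistent assignment under X-linked dominant exists: I-1 X^Q Y, I-2 X^Q X^q, II-1 X^Q Y, II-2 X^Q Y, II-3 X^Q X^q, II-4 X^Q X^Q, II-5 X^q Y, III-1 X^Q Y, III-2 X^q Y, III-3 X^q X^q.
In this assignment every recorded phenotype matches its genotype and every non-founder's genotype is obtainable from its parents' genotypes, so the pedigree is consistent.

Yes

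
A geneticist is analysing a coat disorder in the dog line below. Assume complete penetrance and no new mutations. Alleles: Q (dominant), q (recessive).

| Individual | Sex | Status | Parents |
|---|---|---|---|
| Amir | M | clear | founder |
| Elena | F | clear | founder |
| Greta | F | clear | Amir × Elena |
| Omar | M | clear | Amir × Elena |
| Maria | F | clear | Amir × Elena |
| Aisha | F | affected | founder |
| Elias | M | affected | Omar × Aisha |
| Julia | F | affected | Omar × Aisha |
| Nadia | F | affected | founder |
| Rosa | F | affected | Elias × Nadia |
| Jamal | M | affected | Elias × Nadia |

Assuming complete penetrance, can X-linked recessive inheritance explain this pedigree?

Under X-linked recessive, Julia (affected, female) cannot arise from Omar (clear) × Aisha (affected).

No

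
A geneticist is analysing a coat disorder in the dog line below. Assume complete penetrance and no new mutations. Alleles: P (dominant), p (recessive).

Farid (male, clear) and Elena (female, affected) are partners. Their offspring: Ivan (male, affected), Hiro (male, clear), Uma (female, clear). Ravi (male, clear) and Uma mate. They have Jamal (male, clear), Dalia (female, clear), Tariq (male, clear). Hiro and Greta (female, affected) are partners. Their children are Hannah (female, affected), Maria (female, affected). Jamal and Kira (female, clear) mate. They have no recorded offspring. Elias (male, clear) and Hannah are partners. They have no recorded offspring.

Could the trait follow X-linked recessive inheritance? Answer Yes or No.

No

Under X-linked recessive, Hiro (clear, male) cannot arise from Farid (clear) × Elena (affected).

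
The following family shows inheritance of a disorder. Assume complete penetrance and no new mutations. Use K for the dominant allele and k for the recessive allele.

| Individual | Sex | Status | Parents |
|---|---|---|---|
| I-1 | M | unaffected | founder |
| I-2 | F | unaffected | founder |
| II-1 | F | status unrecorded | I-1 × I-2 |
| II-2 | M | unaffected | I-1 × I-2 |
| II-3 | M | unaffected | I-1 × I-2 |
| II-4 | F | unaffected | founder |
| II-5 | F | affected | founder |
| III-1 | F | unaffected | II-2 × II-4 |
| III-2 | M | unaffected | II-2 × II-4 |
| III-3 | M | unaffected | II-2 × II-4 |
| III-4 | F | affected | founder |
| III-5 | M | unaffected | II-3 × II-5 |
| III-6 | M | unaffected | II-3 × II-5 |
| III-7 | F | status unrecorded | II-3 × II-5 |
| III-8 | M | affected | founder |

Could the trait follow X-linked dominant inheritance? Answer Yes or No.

Yes

A consistent assignment under X-linked dominant exists: I-1 X^k Y, I-2 X^k X^k, II-1 X^k X^k, II-2 X^k Y, II-3 X^k Y, II-4 X^k X^k, II-5 X^K X^k, III-1 X^k X^k, III-2 X^k Y, III-3 X^k Y, III-4 X^K X^K, III-5 X^k Y, III-6 X^k Y, III-7 X^K X^k, III-8 X^K Y.
In this assignment every recorded phenotype matches its genotype and every non-founder's genotype is obtainable from its parents' genotypes, so the pedigree is consistent.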